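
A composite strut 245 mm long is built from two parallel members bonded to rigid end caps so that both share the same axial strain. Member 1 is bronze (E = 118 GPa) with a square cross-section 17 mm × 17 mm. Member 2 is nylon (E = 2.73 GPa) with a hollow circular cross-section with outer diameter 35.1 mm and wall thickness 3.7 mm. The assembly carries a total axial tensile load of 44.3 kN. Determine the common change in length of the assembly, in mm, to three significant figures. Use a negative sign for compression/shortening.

A_1 = 289 mm².
A_2 = 365 mm².
Equal strain + equilibrium ⇒ each member carries load in proportion to AE: A₁E₁ = 34100000 N, A₂E₂ = 996400 N, ΣAE = 35100000 N.
δ = PL/ΣAE = 44300·245/35100000 = 0.3092 mm.

0.309 mm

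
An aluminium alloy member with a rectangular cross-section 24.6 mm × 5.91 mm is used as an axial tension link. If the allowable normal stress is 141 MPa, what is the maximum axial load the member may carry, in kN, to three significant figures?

20.5 kN

A = 145.4 mm².
P_max = σ_allow · A = 141 · 145.4 = 20500 N = 20.5 kN.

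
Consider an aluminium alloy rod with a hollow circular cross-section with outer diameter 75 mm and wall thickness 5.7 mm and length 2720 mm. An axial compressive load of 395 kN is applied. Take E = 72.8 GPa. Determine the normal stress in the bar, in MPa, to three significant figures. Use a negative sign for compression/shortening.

-318 MPa

A = 1241 mm².
σ = N/A = -395000/1241 = -318.3 MPa.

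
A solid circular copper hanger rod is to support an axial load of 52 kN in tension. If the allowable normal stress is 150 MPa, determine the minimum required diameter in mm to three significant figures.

21.0 mm

Required area A ≥ P/σ_allow = 52000/150 = 346.7 mm².
For a solid circular section, d ≥ √(4A/π) = 21.01 mm.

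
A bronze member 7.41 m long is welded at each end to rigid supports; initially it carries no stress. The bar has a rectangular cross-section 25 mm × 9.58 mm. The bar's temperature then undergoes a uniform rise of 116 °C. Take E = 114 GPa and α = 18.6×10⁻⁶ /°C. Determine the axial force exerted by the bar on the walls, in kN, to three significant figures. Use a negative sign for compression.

Free thermal expansion αLΔT = 18.6e-6 · 7410 · 116 = 15.99 mm.
The walls impose strain ε = −(15.99)/7410 = -2.1576e-03; σ = Eε = 114000 · -2.1576e-03 = -246 MPa.
Wall reaction R = σ·A = -246·239.5 = -58910 N = -58.91 kN.

-58.9 kN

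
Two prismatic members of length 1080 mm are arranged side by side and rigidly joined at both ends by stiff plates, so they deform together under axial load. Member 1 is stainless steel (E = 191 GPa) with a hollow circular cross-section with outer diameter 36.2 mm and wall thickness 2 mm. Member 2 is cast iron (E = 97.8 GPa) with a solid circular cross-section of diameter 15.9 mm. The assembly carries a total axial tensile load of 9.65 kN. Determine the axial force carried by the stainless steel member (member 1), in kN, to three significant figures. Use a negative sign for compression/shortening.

6.55 kN

A_1 = 214.9 mm².
A_2 = 198.6 mm².
Equal strain + equilibrium ⇒ each member carries load in proportion to AE: A₁E₁ = 41040000 N, A₂E₂ = 19420000 N, ΣAE = 60460000 N.
F₁ = P·A₁E₁/ΣAE = 9650·41040000/60460000 = 6551 N.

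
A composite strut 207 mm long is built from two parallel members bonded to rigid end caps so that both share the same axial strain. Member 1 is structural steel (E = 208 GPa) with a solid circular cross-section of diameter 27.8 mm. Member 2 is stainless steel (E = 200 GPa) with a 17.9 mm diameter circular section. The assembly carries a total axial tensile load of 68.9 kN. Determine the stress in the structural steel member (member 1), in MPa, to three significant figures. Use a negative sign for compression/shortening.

81.2 MPa

A_1 = 607 mm².
A_2 = 251.6 mm².
Equal strain + equilibrium ⇒ each member carries load in proportion to AE: A₁E₁ = 126300000 N, A₂E₂ = 50330000 N, ΣAE = 176600000 N.
σ₁ = P·E₁/ΣAE = 68900·208000/176600000 = 81.16 MPa.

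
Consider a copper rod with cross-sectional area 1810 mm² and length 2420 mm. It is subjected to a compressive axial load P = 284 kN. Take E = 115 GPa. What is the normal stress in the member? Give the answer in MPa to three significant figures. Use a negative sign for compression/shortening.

-157 MPa

σ = N/A = -284000/1810 = -156.9 MPa.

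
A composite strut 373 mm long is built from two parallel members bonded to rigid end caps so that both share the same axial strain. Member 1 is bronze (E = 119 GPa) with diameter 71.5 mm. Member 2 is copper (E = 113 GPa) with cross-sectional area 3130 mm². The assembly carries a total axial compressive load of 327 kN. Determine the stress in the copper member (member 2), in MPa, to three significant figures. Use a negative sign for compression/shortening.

A_1 = 4015 mm².
Equal strain + equilibrium ⇒ each member carries load in proportion to AE: A₁E₁ = 477800000 N, A₂E₂ = 353700000 N, ΣAE = 831500000 N.
σ₂ = P·E₂/ΣAE = -327000·113000/831500000 = -44.44 MPa.

-44.4 MPa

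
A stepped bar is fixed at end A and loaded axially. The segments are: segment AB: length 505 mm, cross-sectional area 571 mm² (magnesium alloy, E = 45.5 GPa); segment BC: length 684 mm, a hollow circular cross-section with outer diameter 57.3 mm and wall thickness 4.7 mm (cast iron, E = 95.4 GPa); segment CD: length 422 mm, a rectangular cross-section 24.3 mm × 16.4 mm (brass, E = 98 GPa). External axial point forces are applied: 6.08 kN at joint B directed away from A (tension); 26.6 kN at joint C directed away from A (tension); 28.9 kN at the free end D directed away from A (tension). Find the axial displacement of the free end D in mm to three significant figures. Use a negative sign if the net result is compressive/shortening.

Internal axial forces (sectioning from the free end, tension +): N_CD = 28.9 kN, N_BC = 55.5 kN, N_AB = 61.58 kN.
A_BC = 776.7 mm².
A_CD = 398.5 mm².
δ_AB = 61580·505/(571·45500) = 1.197 mm
δ_BC = 55500·684/(776.7·95400) = 0.5124 mm
δ_CD = 28900·422/(398.5·98000) = 0.3123 mm
δ = Σδ_i = 2.022 mm.

2.02 mm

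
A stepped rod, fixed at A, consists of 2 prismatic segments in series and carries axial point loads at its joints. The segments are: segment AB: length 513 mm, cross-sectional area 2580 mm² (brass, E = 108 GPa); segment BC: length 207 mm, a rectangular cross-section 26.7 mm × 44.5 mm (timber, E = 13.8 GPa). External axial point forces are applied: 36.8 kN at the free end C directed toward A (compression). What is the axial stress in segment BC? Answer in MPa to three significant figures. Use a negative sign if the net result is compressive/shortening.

Internal axial forces (sectioning from the free end, tension +): N_BC = -36.8 kN, N_AB = -36.8 kN.
A_BC = 1188 mm².
σ_BC = N_BC/A_BC = -36800/1188 = -30.97 MPa.

-31.0 MPa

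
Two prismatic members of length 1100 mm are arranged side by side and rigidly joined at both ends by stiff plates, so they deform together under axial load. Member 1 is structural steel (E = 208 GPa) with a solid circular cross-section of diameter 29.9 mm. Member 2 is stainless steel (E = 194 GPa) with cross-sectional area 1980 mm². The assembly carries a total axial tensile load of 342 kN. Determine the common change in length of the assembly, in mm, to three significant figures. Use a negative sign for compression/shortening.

A_1 = 702.2 mm².
Equal strain + equilibrium ⇒ each member carries load in proportion to AE: A₁E₁ = 146000000 N, A₂E₂ = 384100000 N, ΣAE = 530200000 N.
δ = PL/ΣAE = 342000·1100/530200000 = 0.7096 mm.

0.710 mm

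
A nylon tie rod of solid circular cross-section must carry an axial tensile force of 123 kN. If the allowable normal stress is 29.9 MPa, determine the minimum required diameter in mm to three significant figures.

Required area A ≥ P/σ_allow = 123000/29.9 = 4114 mm².
For a solid circular section, d ≥ √(4A/π) = 72.37 mm.

72.4 mm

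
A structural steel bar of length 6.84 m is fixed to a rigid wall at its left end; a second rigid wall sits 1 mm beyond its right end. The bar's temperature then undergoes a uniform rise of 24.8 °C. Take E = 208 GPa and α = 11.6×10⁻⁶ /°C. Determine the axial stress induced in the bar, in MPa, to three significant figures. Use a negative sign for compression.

-29.4 MPa

Free thermal expansion αLΔT = 11.6e-6 · 6840 · 24.8 = 1.968 mm.
The walls engage after the gap closes; constrained expansion = 1.968 − 1 = 0.9677 mm.
The walls impose strain ε = −(0.9677)/6840 = -1.4148e-04; σ = Eε = 208000 · -1.4148e-04 = -29.43 MPa.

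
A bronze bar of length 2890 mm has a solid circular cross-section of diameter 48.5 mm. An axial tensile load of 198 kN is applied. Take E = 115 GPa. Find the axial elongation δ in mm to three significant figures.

2.69 mm

A = 1847 mm².
δ_mech = NL/(AE) = 198000·2890/(1847·115000) = 2.693 mm.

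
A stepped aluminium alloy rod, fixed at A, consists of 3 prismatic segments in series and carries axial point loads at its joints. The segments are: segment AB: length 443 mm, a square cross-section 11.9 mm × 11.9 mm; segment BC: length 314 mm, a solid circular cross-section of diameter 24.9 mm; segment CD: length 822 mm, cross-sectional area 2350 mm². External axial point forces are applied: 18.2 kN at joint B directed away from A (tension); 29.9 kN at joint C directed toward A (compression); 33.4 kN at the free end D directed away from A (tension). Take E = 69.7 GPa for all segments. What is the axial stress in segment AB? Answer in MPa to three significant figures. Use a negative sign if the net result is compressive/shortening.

Internal axial forces (sectioning from the free end, tension +): N_CD = 33.4 kN, N_BC = 3.5 kN, N_AB = 21.7 kN.
A_AB = 141.6 mm².
σ_AB = N_AB/A_AB = 21700/141.6 = 153.2 MPa.

153 MPa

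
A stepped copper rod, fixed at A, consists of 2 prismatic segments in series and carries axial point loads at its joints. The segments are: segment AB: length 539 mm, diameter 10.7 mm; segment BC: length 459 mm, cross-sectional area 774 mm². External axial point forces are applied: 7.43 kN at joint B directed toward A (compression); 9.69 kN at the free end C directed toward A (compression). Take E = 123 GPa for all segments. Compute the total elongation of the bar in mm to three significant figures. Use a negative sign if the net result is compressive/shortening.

-0.881 mm

Internal axial forces (sectioning from the free end, tension +): N_BC = -9.69 kN, N_AB = -17.12 kN.
A_AB = 89.92 mm².
δ_AB = -17120·539/(89.92·123000) = -0.8343 mm
δ_BC = -9690·459/(774·123000) = -0.04672 mm
δ = Σδ_i = -0.881 mm.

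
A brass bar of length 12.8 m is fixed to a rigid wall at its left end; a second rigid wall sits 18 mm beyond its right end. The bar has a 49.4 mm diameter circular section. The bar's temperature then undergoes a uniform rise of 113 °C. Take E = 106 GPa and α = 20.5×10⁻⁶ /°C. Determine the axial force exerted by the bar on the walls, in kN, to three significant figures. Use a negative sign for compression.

-185 kN

Free thermal expansion αLΔT = 20.5e-6 · 12800 · 113 = 29.65 mm.
The walls engage after the gap closes; constrained expansion = 29.65 − 18 = 11.65 mm.
The walls impose strain ε = −(11.65)/12800 = -9.1025e-04; σ = Eε = 106000 · -9.1025e-04 = -96.49 MPa.
Wall reaction R = σ·A = -96.49·1917 = -184900 N = -184.9 kN.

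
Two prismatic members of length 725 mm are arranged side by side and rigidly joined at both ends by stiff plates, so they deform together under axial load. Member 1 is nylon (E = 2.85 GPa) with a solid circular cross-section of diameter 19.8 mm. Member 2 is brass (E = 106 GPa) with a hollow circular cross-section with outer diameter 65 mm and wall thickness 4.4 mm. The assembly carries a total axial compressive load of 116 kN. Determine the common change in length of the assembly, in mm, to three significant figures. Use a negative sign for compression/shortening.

-0.938 mm

A_1 = 307.9 mm².
A_2 = 837.7 mm².
Equal strain + equilibrium ⇒ each member carries load in proportion to AE: A₁E₁ = 877500 N, A₂E₂ = 88790000 N, ΣAE = 89670000 N.
δ = PL/ΣAE = -116000·725/89670000 = -0.9379 mm.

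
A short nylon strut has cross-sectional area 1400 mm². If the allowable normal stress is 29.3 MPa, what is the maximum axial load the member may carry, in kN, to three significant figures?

41.0 kN

P_max = σ_allow · A = 29.3 · 1400 = 41020 N = 41.02 kN.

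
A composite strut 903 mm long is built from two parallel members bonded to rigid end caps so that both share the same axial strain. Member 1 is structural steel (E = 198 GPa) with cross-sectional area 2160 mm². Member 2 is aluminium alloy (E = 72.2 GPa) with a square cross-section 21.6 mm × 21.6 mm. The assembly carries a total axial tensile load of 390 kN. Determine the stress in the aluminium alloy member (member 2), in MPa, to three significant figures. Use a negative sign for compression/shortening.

61.0 MPa

A_2 = 466.6 mm².
Equal strain + equilibrium ⇒ each member carries load in proportion to AE: A₁E₁ = 427700000 N, A₂E₂ = 33690000 N, ΣAE = 461400000 N.
σ₂ = P·E₂/ΣAE = 390000·72200/461400000 = 61.03 MPa.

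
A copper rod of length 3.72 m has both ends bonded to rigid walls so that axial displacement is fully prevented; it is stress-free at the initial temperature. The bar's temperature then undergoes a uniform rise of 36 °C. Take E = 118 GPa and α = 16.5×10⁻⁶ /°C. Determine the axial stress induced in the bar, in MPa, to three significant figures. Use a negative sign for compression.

-70.1 MPa

Free thermal expansion αLΔT = 16.5e-6 · 3720 · 36 = 2.21 mm.
The walls impose strain ε = −(2.21)/3720 = -5.9400e-04; σ = Eε = 118000 · -5.9400e-04 = -70.09 MPa.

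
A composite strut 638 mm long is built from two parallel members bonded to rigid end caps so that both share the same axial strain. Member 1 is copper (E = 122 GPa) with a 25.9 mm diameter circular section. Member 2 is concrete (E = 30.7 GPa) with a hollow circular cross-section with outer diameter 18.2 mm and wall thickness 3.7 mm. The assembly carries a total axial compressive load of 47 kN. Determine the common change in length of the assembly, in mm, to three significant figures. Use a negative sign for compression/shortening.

A_1 = 526.9 mm².
A_2 = 168.5 mm².
Equal strain + equilibrium ⇒ each member carries load in proportion to AE: A₁E₁ = 64280000 N, A₂E₂ = 5174000 N, ΣAE = 69450000 N.
δ = PL/ΣAE = -47000·638/69450000 = -0.4318 mm.

-0.432 mm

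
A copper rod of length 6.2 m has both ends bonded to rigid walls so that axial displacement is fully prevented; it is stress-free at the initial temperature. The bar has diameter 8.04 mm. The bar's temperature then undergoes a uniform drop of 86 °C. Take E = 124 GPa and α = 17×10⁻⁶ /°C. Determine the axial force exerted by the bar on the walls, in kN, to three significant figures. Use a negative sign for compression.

Free thermal expansion αLΔT = 17e-6 · 6200 · -86 = -9.064 mm.
The walls impose strain ε = −(-9.064)/6200 = 1.4620e-03; σ = Eε = 124000 · 1.4620e-03 = 181.3 MPa.
Wall reaction R = σ·A = 181.3·50.77 = 9204 N = 9.204 kN.

9.20 kN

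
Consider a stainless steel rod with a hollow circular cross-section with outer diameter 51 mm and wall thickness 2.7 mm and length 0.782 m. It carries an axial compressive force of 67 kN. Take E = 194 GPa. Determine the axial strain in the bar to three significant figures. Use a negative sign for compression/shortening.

-8.43e-04

A = 409.7 mm².
σ = N/A = -163.5 MPa; ε = σ/E = -163.5/194000 = -8.430e-04.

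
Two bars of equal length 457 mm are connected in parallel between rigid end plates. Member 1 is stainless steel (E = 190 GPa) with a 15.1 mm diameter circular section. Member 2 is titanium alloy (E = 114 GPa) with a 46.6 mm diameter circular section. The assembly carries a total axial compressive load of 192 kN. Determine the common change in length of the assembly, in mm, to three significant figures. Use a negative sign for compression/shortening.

-0.384 mm

A_1 = 179.1 mm².
A_2 = 1706 mm².
Equal strain + equilibrium ⇒ each member carries load in proportion to AE: A₁E₁ = 34020000 N, A₂E₂ = 194400000 N, ΣAE = 228500000 N.
δ = PL/ΣAE = -192000·457/228500000 = -0.3841 mm.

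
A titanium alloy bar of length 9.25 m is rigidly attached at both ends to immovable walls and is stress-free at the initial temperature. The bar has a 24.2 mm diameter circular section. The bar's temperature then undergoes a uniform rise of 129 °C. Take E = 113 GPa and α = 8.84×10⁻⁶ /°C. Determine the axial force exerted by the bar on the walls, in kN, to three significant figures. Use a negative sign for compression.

-59.3 kN

Free thermal expansion αLΔT = 8.84e-6 · 9250 · 129 = 10.55 mm.
The walls impose strain ε = −(10.55)/9250 = -1.1404e-03; σ = Eε = 113000 · -1.1404e-03 = -128.9 MPa.
Wall reaction R = σ·A = -128.9·460 = -59270 N = -59.27 kN.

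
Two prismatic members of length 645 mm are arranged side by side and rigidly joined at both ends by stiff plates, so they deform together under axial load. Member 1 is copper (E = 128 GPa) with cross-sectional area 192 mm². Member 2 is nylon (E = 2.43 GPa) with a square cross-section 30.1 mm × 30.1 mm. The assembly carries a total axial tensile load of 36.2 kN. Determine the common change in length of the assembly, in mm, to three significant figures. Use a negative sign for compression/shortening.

A_2 = 906 mm².
Equal strain + equilibrium ⇒ each member carries load in proportion to AE: A₁E₁ = 24580000 N, A₂E₂ = 2202000 N, ΣAE = 26780000 N.
δ = PL/ΣAE = 36200·645/26780000 = 0.872 mm.

0.872 mm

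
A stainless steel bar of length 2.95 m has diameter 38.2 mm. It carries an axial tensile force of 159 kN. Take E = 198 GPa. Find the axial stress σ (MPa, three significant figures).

A = 1146 mm².
σ = N/A = 159000/1146 = 138.7 MPa.

139 MPa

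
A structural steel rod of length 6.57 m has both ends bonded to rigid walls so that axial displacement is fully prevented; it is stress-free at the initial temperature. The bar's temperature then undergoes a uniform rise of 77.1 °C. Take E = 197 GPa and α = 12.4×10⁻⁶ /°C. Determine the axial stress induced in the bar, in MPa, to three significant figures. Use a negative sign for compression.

-188 MPa

Free thermal expansion αLΔT = 12.4e-6 · 6570 · 77.1 = 6.281 mm.
The walls impose strain ε = −(6.281)/6570 = -9.5604e-04; σ = Eε = 197000 · -9.5604e-04 = -188.3 MPa.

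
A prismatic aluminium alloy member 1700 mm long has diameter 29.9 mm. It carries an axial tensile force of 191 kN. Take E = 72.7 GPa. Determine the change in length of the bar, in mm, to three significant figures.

6.36 mm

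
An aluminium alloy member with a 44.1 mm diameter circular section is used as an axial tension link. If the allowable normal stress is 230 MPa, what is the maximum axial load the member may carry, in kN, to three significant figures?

351 kN

A = 1527 mm².
P_max = σ_allow · A = 230 · 1527 = 351300 N = 351.3 kN.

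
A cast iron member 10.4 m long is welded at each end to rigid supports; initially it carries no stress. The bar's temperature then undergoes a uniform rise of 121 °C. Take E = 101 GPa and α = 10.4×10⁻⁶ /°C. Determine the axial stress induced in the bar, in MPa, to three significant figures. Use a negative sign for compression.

-127 MPa

Free thermal expansion αLΔT = 10.4e-6 · 10400 · 121 = 13.09 mm.
The walls impose strain ε = −(13.09)/10400 = -1.2584e-03; σ = Eε = 101000 · -1.2584e-03 = -127.1 MPa.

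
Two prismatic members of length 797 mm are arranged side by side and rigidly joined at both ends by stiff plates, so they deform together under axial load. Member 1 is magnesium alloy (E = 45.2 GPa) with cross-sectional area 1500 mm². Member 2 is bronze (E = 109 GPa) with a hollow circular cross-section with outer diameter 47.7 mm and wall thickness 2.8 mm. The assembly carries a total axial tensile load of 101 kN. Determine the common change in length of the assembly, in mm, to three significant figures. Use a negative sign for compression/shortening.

A_2 = 395 mm².
Equal strain + equilibrium ⇒ each member carries load in proportion to AE: A₁E₁ = 67800000 N, A₂E₂ = 43050000 N, ΣAE = 110900000 N.
δ = PL/ΣAE = 101000·797/110900000 = 0.7262 mm.

0.726 mm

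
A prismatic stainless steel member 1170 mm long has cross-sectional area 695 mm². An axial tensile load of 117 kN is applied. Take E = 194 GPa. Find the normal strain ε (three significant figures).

σ = N/A = 168.3 MPa; ε = σ/E = 168.3/194000 = 8.678e-04.

8.68e-04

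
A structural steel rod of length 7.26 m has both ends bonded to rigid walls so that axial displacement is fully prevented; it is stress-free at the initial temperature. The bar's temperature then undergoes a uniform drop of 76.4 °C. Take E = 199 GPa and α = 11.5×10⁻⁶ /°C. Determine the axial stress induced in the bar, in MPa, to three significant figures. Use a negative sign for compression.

Free thermal expansion αLΔT = 11.5e-6 · 7260 · -76.4 = -6.379 mm.
The walls impose strain ε = −(-6.379)/7260 = 8.7860e-04; σ = Eε = 199000 · 8.7860e-04 = 174.8 MPa.

175 MPa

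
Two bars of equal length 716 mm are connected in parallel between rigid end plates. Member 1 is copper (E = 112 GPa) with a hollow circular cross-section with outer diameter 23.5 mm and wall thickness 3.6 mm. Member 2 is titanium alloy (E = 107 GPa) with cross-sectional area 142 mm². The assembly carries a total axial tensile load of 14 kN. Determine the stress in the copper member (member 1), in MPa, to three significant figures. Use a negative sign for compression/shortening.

A_1 = 225.1 mm².
Equal strain + equilibrium ⇒ each member carries load in proportion to AE: A₁E₁ = 25210000 N, A₂E₂ = 15190000 N, ΣAE = 40400000 N.
σ₁ = P·E₁/ΣAE = 14000·112000/40400000 = 38.81 MPa.

38.8 MPa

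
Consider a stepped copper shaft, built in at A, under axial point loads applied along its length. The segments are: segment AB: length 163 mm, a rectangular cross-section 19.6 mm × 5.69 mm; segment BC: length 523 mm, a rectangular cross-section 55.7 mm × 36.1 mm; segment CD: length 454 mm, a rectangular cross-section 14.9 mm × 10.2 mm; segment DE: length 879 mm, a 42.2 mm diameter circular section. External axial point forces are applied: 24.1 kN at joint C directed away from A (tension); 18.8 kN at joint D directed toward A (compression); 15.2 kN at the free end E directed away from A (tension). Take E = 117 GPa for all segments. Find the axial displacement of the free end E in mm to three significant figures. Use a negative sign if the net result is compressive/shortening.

0.291 mm

Internal axial forces (sectioning from the free end, tension +): N_DE = 15.2 kN, N_CD = -3.6 kN, N_BC = 20.5 kN, N_AB = 20.5 kN.
A_AB = 111.5 mm².
A_BC = 2011 mm².
A_CD = 152 mm².
A_DE = 1399 mm².
δ_AB = 20500·163/(111.5·117000) = 0.2561 mm
δ_BC = 20500·523/(2011·117000) = 0.04557 mm
δ_CD = -3600·454/(152·117000) = -0.09191 mm
δ_DE = 15200·879/(1399·117000) = 0.08165 mm
δ = Σδ_i = 0.2914 mm.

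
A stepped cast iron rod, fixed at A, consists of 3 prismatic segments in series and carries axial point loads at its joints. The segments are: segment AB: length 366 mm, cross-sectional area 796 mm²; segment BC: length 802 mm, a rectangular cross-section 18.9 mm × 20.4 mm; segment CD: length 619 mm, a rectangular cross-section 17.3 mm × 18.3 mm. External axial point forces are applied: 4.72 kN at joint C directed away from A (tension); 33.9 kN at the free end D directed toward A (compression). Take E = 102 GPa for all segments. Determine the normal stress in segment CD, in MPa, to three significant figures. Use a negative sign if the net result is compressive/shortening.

-107 MPa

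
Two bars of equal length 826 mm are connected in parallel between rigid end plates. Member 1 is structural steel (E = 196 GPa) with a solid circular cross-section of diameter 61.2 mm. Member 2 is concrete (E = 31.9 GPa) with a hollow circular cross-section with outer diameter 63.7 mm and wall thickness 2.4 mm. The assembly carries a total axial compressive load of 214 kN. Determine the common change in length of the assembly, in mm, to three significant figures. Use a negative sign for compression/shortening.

-0.299 mm

A_1 = 2942 mm².
A_2 = 462.2 mm².
Equal strain + equilibrium ⇒ each member carries load in proportion to AE: A₁E₁ = 576600000 N, A₂E₂ = 14740000 N, ΣAE = 591300000 N.
δ = PL/ΣAE = -214000·826/591300000 = -0.2989 mm.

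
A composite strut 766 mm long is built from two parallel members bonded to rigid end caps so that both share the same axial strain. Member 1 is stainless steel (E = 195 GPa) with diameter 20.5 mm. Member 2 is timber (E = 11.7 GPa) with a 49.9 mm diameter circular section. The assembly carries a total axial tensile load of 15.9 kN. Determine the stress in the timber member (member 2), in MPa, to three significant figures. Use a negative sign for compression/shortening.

2.13 MPa

A_1 = 330.1 mm².
A_2 = 1956 mm².
Equal strain + equilibrium ⇒ each member carries load in proportion to AE: A₁E₁ = 64360000 N, A₂E₂ = 22880000 N, ΣAE = 87240000 N.
σ₂ = P·E₂/ΣAE = 15900·11700/87240000 = 2.132 MPa.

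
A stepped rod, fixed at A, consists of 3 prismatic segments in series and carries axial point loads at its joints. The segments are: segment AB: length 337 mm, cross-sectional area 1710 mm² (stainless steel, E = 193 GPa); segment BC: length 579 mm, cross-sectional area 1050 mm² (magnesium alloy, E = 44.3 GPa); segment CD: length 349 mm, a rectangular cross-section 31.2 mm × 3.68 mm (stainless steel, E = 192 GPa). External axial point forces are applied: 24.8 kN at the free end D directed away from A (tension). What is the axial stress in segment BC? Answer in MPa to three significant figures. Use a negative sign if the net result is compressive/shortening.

Internal axial forces (sectioning from the free end, tension +): N_CD = 24.8 kN, N_BC = 24.8 kN, N_AB = 24.8 kN.
σ_BC = N_BC/A_BC = 24800/1050 = 23.62 MPa.

23.6 MPa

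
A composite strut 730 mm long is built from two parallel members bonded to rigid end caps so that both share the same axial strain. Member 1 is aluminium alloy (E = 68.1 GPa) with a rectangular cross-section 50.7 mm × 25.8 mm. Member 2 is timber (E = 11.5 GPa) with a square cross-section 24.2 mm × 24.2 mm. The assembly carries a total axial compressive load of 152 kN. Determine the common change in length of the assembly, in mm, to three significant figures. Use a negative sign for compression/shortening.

A_1 = 1308 mm².
A_2 = 585.6 mm².
Equal strain + equilibrium ⇒ each member carries load in proportion to AE: A₁E₁ = 89080000 N, A₂E₂ = 6735000 N, ΣAE = 95810000 N.
δ = PL/ΣAE = -152000·730/95810000 = -1.158 mm.

-1.16 mm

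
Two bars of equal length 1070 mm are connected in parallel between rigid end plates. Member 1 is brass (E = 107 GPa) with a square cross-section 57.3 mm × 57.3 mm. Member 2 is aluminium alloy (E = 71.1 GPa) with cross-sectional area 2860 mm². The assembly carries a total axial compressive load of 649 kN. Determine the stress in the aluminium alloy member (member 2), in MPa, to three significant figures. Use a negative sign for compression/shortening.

A_1 = 3283 mm².
Equal strain + equilibrium ⇒ each member carries load in proportion to AE: A₁E₁ = 351300000 N, A₂E₂ = 203300000 N, ΣAE = 554700000 N.
σ₂ = P·E₂/ΣAE = -649000·71100/554700000 = -83.19 MPa.

-83.2 MPa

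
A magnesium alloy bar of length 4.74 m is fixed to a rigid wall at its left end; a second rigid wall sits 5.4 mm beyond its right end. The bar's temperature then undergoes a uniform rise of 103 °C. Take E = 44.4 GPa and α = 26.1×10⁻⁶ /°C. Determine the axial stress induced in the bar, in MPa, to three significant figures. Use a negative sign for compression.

-68.8 MPa

Free thermal expansion αLΔT = 26.1e-6 · 4740 · 103 = 12.74 mm.
The walls engage after the gap closes; constrained expansion = 12.74 − 5.4 = 7.343 mm.
The walls impose strain ε = −(7.343)/4740 = -1.5491e-03; σ = Eε = 44400 · -1.5491e-03 = -68.78 MPa.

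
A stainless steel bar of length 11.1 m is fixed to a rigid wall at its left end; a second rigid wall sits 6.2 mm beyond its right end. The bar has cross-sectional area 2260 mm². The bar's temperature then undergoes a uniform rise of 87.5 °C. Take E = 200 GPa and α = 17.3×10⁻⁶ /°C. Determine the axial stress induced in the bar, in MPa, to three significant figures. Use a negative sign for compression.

-191 MPa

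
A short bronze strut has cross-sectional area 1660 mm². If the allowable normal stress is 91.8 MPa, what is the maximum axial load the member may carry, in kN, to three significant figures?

P_max = σ_allow · A = 91.8 · 1660 = 152400 N = 152.4 kN.

152 kN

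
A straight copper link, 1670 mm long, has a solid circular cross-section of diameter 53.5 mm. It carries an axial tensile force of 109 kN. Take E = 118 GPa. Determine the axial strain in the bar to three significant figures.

4.11e-04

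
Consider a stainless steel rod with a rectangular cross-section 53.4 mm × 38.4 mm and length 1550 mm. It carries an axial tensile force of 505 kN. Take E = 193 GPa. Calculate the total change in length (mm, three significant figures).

1.98 mm

A = 2051 mm².
δ_mech = NL/(AE) = 505000·1550/(2051·193000) = 1.978 mm.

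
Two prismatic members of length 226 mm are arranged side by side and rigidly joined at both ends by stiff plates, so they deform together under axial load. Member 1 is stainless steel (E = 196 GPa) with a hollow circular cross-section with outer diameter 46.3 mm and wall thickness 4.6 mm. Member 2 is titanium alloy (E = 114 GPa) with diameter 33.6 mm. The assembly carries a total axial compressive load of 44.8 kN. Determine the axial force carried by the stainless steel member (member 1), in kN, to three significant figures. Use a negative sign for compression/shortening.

A_1 = 602.6 mm².
A_2 = 886.7 mm².
Equal strain + equilibrium ⇒ each member carries load in proportion to AE: A₁E₁ = 118100000 N, A₂E₂ = 101100000 N, ΣAE = 219200000 N.
F₁ = P·A₁E₁/ΣAE = -44800·118100000/219200000 = -24140 N.

-24.1 kN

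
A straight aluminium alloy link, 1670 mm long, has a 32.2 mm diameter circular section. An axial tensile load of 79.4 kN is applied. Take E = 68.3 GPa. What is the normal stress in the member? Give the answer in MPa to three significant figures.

A = 814.3 mm².
σ = N/A = 79400/814.3 = 97.5 MPa.

97.5 MPa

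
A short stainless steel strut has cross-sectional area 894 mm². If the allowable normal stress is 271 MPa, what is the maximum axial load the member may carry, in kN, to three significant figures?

242 kN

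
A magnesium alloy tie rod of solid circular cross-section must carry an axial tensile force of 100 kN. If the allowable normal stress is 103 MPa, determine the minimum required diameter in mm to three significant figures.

35.2 mm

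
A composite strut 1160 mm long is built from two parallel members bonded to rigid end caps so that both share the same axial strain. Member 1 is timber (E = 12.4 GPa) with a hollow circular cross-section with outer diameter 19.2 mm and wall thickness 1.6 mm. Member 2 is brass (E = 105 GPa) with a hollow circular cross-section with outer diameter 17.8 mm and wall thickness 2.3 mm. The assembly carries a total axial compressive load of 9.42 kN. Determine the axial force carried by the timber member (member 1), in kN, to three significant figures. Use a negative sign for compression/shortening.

A_1 = 88.47 mm².
A_2 = 112 mm².
Equal strain + equilibrium ⇒ each member carries load in proportion to AE: A₁E₁ = 1097000 N, A₂E₂ = 11760000 N, ΣAE = 12860000 N.
F₁ = P·A₁E₁/ΣAE = -9420·1097000/12860000 = -803.8 N.

-0.804 kN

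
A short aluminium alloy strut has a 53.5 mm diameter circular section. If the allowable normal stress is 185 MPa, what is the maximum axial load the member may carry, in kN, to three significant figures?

416 kN

A = 2248 mm².
P_max = σ_allow · A = 185 · 2248 = 415900 N = 415.9 kN.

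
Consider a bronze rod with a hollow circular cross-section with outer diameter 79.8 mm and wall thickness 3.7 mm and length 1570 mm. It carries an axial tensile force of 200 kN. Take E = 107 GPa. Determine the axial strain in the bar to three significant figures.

A = 884.6 mm².
σ = N/A = 226.1 MPa; ε = σ/E = 226.1/107000 = 2.113e-03.

0.00211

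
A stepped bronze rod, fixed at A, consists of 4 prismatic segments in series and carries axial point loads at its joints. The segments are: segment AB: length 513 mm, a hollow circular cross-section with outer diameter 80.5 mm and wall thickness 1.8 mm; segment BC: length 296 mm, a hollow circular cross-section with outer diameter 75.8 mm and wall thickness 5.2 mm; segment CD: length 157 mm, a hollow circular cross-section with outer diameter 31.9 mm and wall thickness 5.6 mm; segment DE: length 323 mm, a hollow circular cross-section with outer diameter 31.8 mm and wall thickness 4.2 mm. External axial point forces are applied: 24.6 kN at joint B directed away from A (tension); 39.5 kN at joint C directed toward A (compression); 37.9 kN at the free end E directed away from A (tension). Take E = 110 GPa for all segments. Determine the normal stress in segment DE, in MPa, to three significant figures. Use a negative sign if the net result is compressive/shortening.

Internal axial forces (sectioning from the free end, tension +): N_DE = 37.9 kN, N_CD = 37.9 kN, N_BC = -1.6 kN, N_AB = 23 kN.
A_DE = 364.2 mm².
σ_DE = N_DE/A_DE = 37900/364.2 = 104.1 MPa.

104 MPa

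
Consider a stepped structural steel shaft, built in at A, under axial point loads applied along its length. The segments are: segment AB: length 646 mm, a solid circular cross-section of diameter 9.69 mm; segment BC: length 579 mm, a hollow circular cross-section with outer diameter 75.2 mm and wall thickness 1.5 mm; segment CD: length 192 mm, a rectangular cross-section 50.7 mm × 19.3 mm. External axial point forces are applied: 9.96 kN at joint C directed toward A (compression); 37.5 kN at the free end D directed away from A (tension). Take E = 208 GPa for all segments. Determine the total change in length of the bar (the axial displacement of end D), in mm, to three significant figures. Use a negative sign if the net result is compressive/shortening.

Internal axial forces (sectioning from the free end, tension +): N_CD = 37.5 kN, N_BC = 27.54 kN, N_AB = 27.54 kN.
A_AB = 73.75 mm².
A_BC = 347.3 mm².
A_CD = 978.5 mm².
δ_AB = 27540·646/(73.75·208000) = 1.16 mm
δ_BC = 27540·579/(347.3·208000) = 0.2207 mm
δ_CD = 37500·192/(978.5·208000) = 0.03538 mm
δ = Σδ_i = 1.416 mm.

1.42 mm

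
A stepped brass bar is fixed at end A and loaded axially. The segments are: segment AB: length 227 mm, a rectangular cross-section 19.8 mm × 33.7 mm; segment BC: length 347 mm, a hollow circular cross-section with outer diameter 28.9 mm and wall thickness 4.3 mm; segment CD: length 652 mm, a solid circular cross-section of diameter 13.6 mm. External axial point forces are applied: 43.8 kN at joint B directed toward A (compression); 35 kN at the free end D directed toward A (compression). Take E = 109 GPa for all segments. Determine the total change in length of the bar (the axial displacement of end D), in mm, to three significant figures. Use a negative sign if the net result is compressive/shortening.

-2.02 mm

Internal axial forces (sectioning from the free end, tension +): N_CD = -35 kN, N_BC = -35 kN, N_AB = -78.8 kN.
A_AB = 667.3 mm².
A_BC = 332.3 mm².
A_CD = 145.3 mm².
δ_AB = -78800·227/(667.3·109000) = -0.2459 mm
δ_BC = -35000·347/(332.3·109000) = -0.3353 mm
δ_CD = -35000·652/(145.3·109000) = -1.441 mm
δ = Σδ_i = -2.022 mm.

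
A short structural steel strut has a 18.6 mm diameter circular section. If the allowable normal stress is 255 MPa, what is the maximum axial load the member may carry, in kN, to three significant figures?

A = 271.7 mm².
P_max = σ_allow · A = 255 · 271.7 = 69290 N = 69.29 kN.

69.3 kN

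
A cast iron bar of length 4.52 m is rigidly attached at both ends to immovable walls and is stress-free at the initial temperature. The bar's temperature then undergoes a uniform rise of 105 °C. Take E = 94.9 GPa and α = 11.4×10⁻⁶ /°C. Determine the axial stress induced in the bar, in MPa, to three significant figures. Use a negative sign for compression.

Free thermal expansion αLΔT = 11.4e-6 · 4520 · 105 = 5.41 mm.
The walls impose strain ε = −(5.41)/4520 = -1.1970e-03; σ = Eε = 94900 · -1.1970e-03 = -113.6 MPa.

-114 MPa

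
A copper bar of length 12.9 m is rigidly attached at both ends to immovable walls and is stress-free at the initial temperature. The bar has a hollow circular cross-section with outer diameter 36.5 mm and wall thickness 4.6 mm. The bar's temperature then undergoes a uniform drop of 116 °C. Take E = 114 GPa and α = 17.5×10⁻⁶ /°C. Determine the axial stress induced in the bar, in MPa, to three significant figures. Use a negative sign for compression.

Free thermal expansion αLΔT = 17.5e-6 · 12900 · -116 = -26.19 mm.
The walls impose strain ε = −(-26.19)/12900 = 2.0300e-03; σ = Eε = 114000 · 2.0300e-03 = 231.4 MPa.

231 MPa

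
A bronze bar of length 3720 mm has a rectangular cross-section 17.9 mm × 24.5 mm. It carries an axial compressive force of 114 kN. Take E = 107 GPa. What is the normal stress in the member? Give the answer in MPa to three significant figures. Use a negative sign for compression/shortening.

-260 MPa

A = 438.5 mm².
σ = N/A = -114000/438.5 = -259.9 MPa.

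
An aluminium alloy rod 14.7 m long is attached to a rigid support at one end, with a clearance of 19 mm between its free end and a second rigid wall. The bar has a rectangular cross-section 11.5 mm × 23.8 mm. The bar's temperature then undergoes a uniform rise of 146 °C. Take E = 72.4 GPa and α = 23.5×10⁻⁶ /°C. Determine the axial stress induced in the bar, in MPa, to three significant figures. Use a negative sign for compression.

-155 MPa

Free thermal expansion αLΔT = 23.5e-6 · 14700 · 146 = 50.44 mm.
The walls engage after the gap closes; constrained expansion = 50.44 − 19 = 31.44 mm.
The walls impose strain ε = −(31.44)/14700 = -2.1385e-03; σ = Eε = 72400 · -2.1385e-03 = -154.8 MPa.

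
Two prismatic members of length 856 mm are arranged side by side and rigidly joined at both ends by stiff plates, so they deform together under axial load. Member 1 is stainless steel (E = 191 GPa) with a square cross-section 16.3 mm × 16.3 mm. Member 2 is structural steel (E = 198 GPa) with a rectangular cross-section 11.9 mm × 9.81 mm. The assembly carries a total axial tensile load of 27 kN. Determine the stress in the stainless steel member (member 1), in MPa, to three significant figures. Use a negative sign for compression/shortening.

69.8 MPa

A_1 = 265.7 mm².
A_2 = 116.7 mm².
Equal strain + equilibrium ⇒ each member carries load in proportion to AE: A₁E₁ = 50750000 N, A₂E₂ = 23110000 N, ΣAE = 73860000 N.
σ₁ = P·E₁/ΣAE = 27000·191000/73860000 = 69.82 MPa.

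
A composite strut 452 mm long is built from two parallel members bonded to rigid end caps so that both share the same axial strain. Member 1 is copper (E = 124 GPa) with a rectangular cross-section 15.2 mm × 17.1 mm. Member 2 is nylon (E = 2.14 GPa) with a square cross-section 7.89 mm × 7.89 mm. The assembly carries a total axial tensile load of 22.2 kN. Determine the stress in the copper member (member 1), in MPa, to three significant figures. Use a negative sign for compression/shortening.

A_1 = 259.9 mm².
A_2 = 62.25 mm².
Equal strain + equilibrium ⇒ each member carries load in proportion to AE: A₁E₁ = 32230000 N, A₂E₂ = 133200 N, ΣAE = 32360000 N.
σ₁ = P·E₁/ΣAE = 22200·124000/32360000 = 85.06 MPa.

85.1 MPa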